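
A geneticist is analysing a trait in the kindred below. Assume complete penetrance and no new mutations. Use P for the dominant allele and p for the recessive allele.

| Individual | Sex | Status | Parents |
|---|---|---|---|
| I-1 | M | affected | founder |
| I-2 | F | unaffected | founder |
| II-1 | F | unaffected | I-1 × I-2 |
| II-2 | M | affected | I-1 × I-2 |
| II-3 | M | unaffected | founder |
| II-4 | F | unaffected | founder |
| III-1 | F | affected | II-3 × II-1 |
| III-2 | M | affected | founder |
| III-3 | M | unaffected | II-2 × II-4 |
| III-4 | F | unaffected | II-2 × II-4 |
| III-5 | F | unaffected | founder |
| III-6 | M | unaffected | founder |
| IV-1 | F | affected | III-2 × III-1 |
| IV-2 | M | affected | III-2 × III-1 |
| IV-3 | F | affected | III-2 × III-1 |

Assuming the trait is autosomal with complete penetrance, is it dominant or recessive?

II-3 and II-1 are both unaffected yet have an affected child III-1. Under dominance, an affected child requires at least one affected parent, so the trait cannot be dominant.

recessive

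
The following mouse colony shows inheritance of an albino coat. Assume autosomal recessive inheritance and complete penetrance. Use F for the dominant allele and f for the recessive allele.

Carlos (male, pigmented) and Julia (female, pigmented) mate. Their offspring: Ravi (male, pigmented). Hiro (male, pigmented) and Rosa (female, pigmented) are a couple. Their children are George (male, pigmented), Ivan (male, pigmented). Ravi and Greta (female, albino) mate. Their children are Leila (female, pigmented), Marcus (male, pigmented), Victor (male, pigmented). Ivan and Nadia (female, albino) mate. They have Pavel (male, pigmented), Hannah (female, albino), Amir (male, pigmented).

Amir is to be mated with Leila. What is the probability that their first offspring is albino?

1/4

Amir is pigmented so carries F and received f from Nadia (ff), so Amir is Ff.
Leila is pigmented so carries F and received f from Greta (ff), so Leila is Ff.
The cross gives 1/4 FF : 1/2 Ff : 1/4 ff, so P(offspring is albino) = 1/4.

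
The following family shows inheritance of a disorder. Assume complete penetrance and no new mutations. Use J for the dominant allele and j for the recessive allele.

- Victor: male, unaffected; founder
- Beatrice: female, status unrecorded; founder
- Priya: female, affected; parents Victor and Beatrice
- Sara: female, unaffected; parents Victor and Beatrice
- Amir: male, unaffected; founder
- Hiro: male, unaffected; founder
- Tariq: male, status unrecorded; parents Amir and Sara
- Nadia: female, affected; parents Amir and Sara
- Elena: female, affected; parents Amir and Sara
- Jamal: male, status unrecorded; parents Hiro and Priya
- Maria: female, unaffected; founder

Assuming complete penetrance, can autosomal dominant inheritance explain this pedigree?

Under autosomal dominant, Nadia (affected, female) cannot arise from Amir (unaffected) × Sara (unaffected).

No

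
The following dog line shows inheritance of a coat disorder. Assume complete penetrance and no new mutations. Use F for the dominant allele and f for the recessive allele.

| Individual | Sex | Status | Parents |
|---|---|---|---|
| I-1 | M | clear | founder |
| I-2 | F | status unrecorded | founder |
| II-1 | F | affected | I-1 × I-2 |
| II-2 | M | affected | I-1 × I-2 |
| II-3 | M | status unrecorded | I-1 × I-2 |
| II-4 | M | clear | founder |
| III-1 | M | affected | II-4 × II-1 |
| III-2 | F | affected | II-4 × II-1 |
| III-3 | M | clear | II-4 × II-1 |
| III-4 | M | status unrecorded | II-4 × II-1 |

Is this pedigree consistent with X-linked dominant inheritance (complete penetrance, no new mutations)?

A consistent assignment under X-linked dominant exists: I-1 X^f Y, I-2 X^F X^F, II-1 X^F X^f, II-2 X^F Y, II-3 X^F Y, II-4 X^f Y, III-1 X^F Y, III-2 X^F X^f, III-3 X^f Y, III-4 X^F Y.
In this assignment every recorded phenotype matches its genotype and every non-founder's genotype is obtainable from its parents' genotypes, so the pedigree is consistent.

Yes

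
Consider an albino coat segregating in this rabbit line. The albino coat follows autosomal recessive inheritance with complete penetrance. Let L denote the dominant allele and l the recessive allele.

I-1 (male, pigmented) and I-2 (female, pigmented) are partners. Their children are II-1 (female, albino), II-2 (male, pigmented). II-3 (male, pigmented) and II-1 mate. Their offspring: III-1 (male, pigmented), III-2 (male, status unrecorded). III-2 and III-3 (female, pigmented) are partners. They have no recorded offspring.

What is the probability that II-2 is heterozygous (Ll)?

I-1 is pigmented so carries L and passed l to II-1 (ll), so I-1 is Ll.
I-2 is pigmented so carries L and passed l to II-1 (ll), so I-2 is Ll.
Their cross gives offspring ratios 1/4 LL : 1/2 Ll : 1/4 ll. Conditioning on II-2 being pigmented, P(Ll) = 1/2 / 3/4 = 2/3.

2/3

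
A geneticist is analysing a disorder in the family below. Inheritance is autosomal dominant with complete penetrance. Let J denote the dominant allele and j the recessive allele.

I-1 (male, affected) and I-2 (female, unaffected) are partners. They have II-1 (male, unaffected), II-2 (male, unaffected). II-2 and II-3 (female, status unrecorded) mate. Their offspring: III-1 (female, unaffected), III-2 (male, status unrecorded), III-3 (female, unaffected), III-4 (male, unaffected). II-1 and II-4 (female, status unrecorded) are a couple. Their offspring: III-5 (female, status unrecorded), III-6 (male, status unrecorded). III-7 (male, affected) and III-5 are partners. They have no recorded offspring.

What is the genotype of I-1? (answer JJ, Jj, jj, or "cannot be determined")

Jj

From phenotype alone, I-1 is JJ or Jj.
I-1 is affected so carries J and passed j to II-1 (jj), so I-1 is Jj.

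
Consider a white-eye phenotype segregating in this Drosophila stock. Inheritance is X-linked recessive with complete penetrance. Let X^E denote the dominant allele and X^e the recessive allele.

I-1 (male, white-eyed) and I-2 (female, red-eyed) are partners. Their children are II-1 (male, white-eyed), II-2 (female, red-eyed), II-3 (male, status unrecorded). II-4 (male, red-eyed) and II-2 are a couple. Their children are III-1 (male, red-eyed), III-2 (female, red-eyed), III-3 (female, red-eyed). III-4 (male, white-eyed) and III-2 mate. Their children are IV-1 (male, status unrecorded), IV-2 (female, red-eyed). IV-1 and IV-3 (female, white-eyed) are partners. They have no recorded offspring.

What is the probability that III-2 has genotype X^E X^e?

II-4 is red-eyed, so II-4 is X^E Y.
II-2 is red-eyed so carries E and received e from I-1 (X^e Y), so II-2 is X^E X^e.
Their cross gives offspring ratios 1/2 X^E X^E : 1/2 X^E X^e. Conditioning on III-2 being red-eyed, P(X^E X^e) = 1/2 / 1 = 1/2 before taking III-2's own offspring into account.
III-4 is white-eyed, so III-4 is X^e Y.
Now use III-2's offspring. Probability of each recorded status — red-eyed daughter IV-2: 1/2 if III-2 is X^E X^e, 1 if X^E X^E. (IV-1: equally likely either way, so uninformative.)
Bayes: P(X^E X^e) = 1/2·1/2 / (1/2·1/2 + 1/2·1) = 1/3.

1/3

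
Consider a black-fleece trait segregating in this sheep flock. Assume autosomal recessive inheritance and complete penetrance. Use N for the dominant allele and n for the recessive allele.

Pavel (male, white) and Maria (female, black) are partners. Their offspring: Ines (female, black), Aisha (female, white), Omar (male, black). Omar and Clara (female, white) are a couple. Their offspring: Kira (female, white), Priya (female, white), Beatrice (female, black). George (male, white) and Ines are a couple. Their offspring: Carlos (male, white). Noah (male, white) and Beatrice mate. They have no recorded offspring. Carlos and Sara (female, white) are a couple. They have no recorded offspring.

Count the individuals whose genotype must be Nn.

Obligate heterozygotes: Pavel is white so carries N and passed n to Ines (nn), so Pavel is Nn; Aisha is white so carries N and received n from Maria (nn), so Aisha is Nn; Clara is white so carries N and passed n to Beatrice (nn), so Clara is Nn; Kira is white so carries N and received n from Omar (nn), so Kira is Nn; Priya is white so carries N and received n from Omar (nn), so Priya is Nn; Carlos is white so carries N and received n from Ines (nn), so Carlos is Nn.
Every other individual is either homozygous by phenotype or has at least one consistent homozygous assignment, so the count is 6.

6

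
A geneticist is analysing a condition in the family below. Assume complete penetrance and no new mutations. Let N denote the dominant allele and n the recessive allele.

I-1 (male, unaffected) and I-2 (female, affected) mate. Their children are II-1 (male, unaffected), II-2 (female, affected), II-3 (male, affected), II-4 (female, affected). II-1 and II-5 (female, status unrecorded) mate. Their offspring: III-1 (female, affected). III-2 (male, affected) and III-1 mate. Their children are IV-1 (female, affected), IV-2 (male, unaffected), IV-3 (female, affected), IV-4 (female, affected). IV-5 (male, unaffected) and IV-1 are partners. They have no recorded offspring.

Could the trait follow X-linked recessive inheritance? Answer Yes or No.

No

Under X-linked recessive, II-1 (unaffected, male) cannot arise from I-1 (unaffected) × I-2 (affected).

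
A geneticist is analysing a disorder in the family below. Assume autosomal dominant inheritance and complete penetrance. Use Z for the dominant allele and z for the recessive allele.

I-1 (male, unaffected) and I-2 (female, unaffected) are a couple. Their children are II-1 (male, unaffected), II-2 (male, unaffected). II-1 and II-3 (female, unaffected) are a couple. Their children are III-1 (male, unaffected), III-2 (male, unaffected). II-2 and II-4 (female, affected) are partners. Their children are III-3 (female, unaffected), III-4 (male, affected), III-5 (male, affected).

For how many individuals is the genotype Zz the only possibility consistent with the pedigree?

Obligate heterozygotes: II-4 is affected so carries Z and passed z to III-3 (zz), so II-4 is Zz; III-4 is affected so carries Z and received z from II-2 (zz), so III-4 is Zz; III-5 is affected so carries Z and received z from II-2 (zz), so III-5 is Zz.
Every other individual is either homozygous by phenotype or has at least one consistent homozygous assignment, so the count is 3.

3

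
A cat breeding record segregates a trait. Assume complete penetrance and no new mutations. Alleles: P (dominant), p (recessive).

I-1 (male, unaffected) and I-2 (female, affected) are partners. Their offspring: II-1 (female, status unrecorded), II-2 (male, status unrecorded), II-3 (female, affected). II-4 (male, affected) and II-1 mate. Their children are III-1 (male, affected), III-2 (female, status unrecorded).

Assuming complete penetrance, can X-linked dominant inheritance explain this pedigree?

A consistent assignment under X-linked dominant exists: I-1 X^p Y, I-2 X^P X^P, II-1 X^P X^p, II-2 X^P Y, II-3 X^P X^p, II-4 X^P Y, III-1 X^P Y, III-2 X^P X^P.
In this assignment every recorded phenotype matches its genotype and every non-founder's genotype is obtainable from its parents' genotypes, so the pedigree is consistent.

Yes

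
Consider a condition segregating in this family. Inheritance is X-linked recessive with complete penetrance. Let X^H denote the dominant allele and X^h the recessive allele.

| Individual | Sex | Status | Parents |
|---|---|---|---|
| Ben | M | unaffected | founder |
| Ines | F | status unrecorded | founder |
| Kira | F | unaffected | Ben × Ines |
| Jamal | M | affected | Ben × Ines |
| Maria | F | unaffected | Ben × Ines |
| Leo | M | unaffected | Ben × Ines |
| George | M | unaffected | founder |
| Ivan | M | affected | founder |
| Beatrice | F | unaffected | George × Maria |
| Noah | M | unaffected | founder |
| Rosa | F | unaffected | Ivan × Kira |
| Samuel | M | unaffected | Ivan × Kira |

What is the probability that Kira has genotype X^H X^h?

1/5

Ben is unaffected, so Ben is X^H Y.
Ines passed H to Leo (X^H Y) and passed h to Jamal (X^h Y), so Ines is X^H X^h.
Their cross gives offspring ratios 1/2 X^H X^H : 1/2 X^H X^h. Conditioning on Kira being unaffected, P(X^H X^h) = 1/2 / 1 = 1/2 before taking Kira's own offspring into account.
Ivan is affected, so Ivan is X^h Y.
Now use Kira's offspring. Probability of each recorded status — unaffected daughter Rosa: 1/2 if Kira is X^H X^h, 1 if X^H X^H; unaffected son Samuel: 1/2 if Kira is X^H X^h, 1 if X^H X^H.
Bayes: P(X^H X^h) = 1/2·1/4 / (1/2·1/4 + 1/2·1) = 1/5.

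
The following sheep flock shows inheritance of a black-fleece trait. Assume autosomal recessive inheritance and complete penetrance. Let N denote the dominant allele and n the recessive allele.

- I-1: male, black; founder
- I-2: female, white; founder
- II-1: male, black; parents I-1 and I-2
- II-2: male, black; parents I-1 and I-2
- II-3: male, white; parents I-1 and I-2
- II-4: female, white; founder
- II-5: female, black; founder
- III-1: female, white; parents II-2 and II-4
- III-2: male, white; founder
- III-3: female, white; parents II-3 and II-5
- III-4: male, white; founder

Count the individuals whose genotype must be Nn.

Obligate heterozygotes: I-2 is white so carries N and passed n to II-1 (nn), so I-2 is Nn; II-3 is white so carries N and received n from I-1 (nn), so II-3 is Nn; III-1 is white so carries N and received n from II-2 (nn), so III-1 is Nn; III-3 is white so carries N and received n from II-5 (nn), so III-3 is Nn.
Every other individual is either homozygous by phenotype or has at least one consistent homozygous assignment, so the count is 4.

4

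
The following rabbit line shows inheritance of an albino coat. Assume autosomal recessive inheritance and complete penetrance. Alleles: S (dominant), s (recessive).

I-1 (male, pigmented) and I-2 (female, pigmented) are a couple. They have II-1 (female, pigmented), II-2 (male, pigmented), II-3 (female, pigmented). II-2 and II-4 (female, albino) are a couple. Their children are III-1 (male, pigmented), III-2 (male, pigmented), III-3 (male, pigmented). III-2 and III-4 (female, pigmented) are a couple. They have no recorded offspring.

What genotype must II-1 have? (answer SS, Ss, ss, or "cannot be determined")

cannot be determined

II-1's phenotype allows SS or Ss, and no parent or child forces a single allele at both positions; consistent genotype assignments exist with II-1 as SS or Ss.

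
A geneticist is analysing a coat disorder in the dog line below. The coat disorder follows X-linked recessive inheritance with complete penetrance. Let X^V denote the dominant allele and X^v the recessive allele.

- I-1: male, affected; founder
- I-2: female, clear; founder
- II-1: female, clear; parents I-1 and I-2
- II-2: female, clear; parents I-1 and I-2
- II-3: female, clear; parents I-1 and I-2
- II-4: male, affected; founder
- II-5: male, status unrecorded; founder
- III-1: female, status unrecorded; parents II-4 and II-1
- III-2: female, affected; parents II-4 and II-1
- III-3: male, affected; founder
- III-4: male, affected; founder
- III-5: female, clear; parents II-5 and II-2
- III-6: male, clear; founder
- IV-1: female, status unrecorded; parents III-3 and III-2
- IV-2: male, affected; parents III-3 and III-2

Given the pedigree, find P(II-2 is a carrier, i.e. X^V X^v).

II-2 is clear so carries V and received v from I-1 (X^v Y), so II-2 is X^V X^v, giving P(X^V X^v) = 1.

1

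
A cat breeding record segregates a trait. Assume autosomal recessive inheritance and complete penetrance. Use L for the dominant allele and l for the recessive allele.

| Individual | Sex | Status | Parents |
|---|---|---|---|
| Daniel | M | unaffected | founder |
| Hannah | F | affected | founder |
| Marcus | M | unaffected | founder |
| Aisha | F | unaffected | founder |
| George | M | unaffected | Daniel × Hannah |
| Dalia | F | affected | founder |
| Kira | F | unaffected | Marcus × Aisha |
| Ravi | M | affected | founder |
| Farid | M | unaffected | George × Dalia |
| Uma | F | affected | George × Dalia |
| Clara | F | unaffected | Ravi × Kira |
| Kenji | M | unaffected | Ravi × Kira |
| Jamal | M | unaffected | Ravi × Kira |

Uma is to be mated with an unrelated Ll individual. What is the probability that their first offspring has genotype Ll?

Uma is affected, so Uma is ll.
The cross gives 1/2 Ll : 1/2 ll, so P(offspring has genotype Ll) = 1/2.

1/2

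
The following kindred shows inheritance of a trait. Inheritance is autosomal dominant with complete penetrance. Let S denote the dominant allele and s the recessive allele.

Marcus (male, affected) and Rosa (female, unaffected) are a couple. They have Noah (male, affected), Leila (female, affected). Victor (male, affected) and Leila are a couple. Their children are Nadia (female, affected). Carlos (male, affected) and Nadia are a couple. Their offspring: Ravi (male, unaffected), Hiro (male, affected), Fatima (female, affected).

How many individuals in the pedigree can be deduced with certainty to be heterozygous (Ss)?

Obligate heterozygotes: Noah is affected so carries S and received s from Rosa (ss), so Noah is Ss; Leila is affected so carries S and received s from Rosa (ss), so Leila is Ss; Nadia is affected so carries S and passed s to Ravi (ss), so Nadia is Ss; Carlos is affected so carries S and passed s to Ravi (ss), so Carlos is Ss.
Every other individual is either homozygous by phenotype or has at least one consistent homozygous assignment, so the count is 4.

4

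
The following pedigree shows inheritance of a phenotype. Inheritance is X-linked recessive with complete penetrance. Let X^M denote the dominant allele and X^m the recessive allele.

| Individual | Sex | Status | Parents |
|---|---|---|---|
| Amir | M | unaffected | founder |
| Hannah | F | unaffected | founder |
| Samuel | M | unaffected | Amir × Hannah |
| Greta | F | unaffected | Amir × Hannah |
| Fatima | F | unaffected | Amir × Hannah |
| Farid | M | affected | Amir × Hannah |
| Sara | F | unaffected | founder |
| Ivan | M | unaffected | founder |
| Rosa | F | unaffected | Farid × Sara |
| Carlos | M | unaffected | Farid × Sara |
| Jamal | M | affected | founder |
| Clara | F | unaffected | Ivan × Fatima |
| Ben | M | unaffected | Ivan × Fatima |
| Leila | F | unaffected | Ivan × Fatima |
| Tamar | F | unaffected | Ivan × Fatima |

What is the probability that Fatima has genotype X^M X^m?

Amir is unaffected, so Amir is X^M Y.
Hannah is unaffected so carries M and passed m to Farid (X^m Y), so Hannah is X^M X^m.
Their cross gives offspring ratios 1/2 X^M X^M : 1/2 X^M X^m. Conditioning on Fatima being unaffected, P(X^M X^m) = 1/2 / 1 = 1/2 before taking Fatima's own offspring into account.
Ivan is unaffected, so Ivan is X^M Y.
Now use Fatima's offspring. Probability of each recorded status — unaffected son Ben: 1/2 if Fatima is X^M X^m, 1 if X^M X^M. (Clara, Leila, Tamar: equally likely either way, so uninformative.)
Bayes: P(X^M X^m) = 1/2·1/2 / (1/2·1/2 + 1/2·1) = 1/3.

1/3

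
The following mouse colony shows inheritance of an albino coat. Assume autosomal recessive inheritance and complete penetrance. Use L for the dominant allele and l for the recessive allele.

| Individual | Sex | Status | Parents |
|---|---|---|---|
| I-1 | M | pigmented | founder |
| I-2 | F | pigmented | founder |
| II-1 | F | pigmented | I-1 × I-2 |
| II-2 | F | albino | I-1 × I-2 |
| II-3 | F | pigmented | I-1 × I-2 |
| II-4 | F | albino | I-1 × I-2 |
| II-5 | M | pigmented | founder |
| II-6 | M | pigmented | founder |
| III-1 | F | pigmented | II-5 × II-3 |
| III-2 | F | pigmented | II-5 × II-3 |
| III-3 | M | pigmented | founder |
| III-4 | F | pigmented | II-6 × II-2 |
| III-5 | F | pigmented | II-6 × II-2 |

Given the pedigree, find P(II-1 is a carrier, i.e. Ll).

2/3

I-1 is pigmented so carries L and passed l to II-2 (ll), so I-1 is Ll.
I-2 is pigmented so carries L and passed l to II-2 (ll), so I-2 is Ll.
Their cross gives offspring ratios 1/4 LL : 1/2 Ll : 1/4 ll. Conditioning on II-1 being pigmented, P(Ll) = 1/2 / 3/4 = 2/3.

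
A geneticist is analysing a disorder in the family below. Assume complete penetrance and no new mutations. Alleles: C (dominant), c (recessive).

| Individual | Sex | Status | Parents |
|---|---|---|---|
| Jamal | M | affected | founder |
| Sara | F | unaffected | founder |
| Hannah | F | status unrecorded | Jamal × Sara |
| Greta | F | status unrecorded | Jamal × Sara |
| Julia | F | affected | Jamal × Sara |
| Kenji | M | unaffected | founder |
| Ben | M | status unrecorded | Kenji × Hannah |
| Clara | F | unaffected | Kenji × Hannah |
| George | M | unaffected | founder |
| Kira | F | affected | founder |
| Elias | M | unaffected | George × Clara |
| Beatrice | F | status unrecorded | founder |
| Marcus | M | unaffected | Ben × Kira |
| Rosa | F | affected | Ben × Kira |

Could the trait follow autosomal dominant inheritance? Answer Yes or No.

Yes

A consistent assignment under autosomal dominant exists: Jamal CC, Sara cc, Hannah Cc, Greta Cc, Julia Cc, Kenji cc, Ben Cc, Clara cc, George cc, Kira Cc, Elias cc, Beatrice CC, Marcus cc, Rosa CC.
In this assignment every recorded phenotype matches its genotype and every non-founder's genotype is obtainable from its parents' genotypes, so the pedigree is consistent.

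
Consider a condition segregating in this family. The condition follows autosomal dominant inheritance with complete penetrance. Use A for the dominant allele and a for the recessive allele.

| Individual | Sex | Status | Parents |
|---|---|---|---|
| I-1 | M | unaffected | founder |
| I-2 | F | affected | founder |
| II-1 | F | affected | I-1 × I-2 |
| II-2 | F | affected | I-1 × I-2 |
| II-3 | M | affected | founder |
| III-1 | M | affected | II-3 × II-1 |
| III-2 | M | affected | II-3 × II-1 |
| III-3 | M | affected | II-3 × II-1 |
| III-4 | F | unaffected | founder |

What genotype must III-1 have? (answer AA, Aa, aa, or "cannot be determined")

III-1's phenotype allows AA or Aa, and no parent or child forces a single allele at both positions; consistent genotype assignments exist with III-1 as AA or Aa.

cannot be determined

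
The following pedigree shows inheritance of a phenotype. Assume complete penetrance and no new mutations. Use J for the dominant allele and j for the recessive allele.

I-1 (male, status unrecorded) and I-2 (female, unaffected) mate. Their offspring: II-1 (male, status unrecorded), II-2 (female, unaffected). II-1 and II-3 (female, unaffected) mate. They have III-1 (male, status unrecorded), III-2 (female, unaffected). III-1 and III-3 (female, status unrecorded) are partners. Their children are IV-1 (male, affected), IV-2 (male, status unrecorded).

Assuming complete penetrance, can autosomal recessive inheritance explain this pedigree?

Yes

A consistent assignment under autosomal recessive exists: I-1 JJ, I-2 JJ, II-1 JJ, II-2 JJ, II-3 Jj, III-1 Jj, III-2 JJ, III-3 Jj, IV-1 jj, IV-2 JJ.
In this assignment every recorded phenotype matches its genotype and every non-founder's genotype is obtainable from its parents' genotypes, so the pedigree is consistent.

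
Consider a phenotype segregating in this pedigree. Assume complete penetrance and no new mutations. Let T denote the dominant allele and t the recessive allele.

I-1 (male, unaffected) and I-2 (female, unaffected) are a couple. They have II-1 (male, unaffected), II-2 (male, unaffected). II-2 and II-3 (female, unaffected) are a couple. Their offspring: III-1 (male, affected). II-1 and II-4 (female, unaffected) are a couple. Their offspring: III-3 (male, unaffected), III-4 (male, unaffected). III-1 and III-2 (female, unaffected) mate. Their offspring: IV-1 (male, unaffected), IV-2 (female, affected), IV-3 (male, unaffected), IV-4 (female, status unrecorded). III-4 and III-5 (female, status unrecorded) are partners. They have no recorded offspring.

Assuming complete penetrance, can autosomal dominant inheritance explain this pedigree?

Under autosomal dominant, III-1 (affected, male) cannot arise from II-2 (unaffected) × II-3 (unaffected).

No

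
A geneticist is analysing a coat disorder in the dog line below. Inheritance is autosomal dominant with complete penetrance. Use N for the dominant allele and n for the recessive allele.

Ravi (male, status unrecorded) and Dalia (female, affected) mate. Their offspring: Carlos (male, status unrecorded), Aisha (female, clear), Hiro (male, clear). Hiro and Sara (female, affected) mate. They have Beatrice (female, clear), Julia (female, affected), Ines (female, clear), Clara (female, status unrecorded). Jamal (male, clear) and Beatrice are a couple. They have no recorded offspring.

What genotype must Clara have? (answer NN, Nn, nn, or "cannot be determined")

Clara's phenotype is unrecorded, and no parent or child forces a single allele at both positions; consistent genotype assignments exist with Clara as Nn or nn.

cannot be determined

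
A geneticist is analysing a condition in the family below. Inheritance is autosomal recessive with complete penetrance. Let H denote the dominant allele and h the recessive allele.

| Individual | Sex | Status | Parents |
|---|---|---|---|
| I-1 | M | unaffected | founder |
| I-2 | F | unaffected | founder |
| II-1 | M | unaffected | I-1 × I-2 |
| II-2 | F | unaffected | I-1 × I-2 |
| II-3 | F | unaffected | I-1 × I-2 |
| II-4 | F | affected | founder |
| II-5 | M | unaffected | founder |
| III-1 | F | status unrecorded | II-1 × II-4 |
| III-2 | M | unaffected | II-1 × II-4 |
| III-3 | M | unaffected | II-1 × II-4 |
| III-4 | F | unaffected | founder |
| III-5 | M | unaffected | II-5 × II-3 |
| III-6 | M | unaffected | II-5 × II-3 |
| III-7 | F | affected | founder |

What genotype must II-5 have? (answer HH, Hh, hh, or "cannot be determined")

II-5's phenotype allows HH or Hh, and no parent or child forces a single allele at both positions; consistent genotype assignments exist with II-5 as HH or Hh.

cannot be determined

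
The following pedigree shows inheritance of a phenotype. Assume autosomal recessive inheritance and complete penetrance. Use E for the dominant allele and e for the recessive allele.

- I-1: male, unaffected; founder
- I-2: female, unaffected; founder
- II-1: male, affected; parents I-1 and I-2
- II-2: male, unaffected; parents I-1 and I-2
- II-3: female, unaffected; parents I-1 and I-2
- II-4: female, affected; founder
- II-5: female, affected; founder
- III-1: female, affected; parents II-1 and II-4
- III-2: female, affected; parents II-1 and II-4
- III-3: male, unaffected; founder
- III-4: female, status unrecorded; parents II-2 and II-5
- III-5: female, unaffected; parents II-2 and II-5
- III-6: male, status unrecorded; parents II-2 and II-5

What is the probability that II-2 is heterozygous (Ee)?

1/2

I-1 is unaffected so carries E and passed e to II-1 (ee), so I-1 is Ee.
I-2 is unaffected so carries E and passed e to II-1 (ee), so I-2 is Ee.
Their cross gives offspring ratios 1/4 EE : 1/2 Ee : 1/4 ee. Conditioning on II-2 being unaffected, P(Ee) = 1/2 / 3/4 = 2/3 before taking II-2's own offspring into account.
II-5 is affected, so II-5 is ee.
Now use II-2's offspring. Probability of each recorded status — unaffected daughter III-5: 1/2 if II-2 is Ee, 1 if EE. (III-4, III-6: equally likely either way, so uninformative.)
Bayes: P(Ee) = 2/3·1/2 / (2/3·1/2 + 1/3·1) = 1/2.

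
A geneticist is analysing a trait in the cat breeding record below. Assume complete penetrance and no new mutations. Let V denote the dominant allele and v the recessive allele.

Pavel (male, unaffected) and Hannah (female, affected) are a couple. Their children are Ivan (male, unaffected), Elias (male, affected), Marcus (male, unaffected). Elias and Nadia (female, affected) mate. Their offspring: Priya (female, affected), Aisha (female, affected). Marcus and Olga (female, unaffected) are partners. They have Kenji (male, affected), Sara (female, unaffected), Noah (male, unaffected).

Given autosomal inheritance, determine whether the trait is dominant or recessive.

Marcus and Olga are both unaffected yet have an affected child Kenji. Under dominance, an affected child requires at least one affected parent, so the trait cannot be dominant.

recessive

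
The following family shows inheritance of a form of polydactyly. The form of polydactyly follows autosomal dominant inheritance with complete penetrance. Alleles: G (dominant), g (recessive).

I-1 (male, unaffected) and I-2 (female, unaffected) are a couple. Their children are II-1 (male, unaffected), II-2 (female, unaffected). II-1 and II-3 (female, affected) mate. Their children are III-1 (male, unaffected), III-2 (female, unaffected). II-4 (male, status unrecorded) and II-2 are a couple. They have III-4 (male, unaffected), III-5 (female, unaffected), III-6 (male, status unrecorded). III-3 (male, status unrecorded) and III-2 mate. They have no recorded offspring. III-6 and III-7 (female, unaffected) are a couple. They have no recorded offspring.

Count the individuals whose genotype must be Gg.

1

Obligate heterozygotes: II-3 is affected so carries G and passed g to III-1 (gg), so II-3 is Gg.
Every other individual is either homozygous by phenotype or has at least one consistent homozygous assignment, so the count is 1.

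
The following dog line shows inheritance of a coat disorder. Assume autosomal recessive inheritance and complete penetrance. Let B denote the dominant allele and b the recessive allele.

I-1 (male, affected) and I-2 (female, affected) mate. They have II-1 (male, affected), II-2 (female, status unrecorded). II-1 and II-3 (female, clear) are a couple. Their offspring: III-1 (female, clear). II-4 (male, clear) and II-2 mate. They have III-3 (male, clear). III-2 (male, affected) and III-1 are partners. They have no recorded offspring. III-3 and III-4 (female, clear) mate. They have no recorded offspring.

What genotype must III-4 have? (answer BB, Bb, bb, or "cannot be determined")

cannot be determined

III-4's phenotype allows BB or Bb, and no parent or child forces a single allele at both positions; consistent genotype assignments exist with III-4 as BB or Bb.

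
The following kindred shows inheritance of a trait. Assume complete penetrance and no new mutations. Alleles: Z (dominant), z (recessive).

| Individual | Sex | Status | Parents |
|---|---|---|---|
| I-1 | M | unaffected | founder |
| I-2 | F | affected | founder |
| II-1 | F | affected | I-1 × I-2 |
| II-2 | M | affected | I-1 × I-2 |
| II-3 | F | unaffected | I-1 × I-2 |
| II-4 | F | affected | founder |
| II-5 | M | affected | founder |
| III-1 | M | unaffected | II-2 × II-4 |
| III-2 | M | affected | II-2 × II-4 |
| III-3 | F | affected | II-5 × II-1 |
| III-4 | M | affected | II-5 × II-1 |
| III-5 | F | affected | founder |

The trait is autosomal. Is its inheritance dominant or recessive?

dominant

II-2 and II-4 are both affected yet have an unaffected child III-1. Under a recessive model two affected parents are homozygous and every child would be affected, so the trait cannot be recessive.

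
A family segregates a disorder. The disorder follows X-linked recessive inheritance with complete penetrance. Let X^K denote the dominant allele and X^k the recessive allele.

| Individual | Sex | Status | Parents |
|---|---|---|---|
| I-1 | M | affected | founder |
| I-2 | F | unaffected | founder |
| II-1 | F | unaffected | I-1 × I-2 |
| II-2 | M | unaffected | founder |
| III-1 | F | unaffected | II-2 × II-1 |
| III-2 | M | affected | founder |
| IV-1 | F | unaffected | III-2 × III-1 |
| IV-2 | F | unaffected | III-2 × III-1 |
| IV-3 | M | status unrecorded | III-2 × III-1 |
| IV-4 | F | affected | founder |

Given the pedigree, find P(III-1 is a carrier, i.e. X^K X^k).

1/5

II-2 is unaffected, so II-2 is X^K Y.
II-1 is unaffected so carries K and received k from I-1 (X^k Y), so II-1 is X^K X^k.
Their cross gives offspring ratios 1/2 X^K X^K : 1/2 X^K X^k. Conditioning on III-1 being unaffected, P(X^K X^k) = 1/2 / 1 = 1/2 before taking III-1's own offspring into account.
III-2 is affected, so III-2 is X^k Y.
Now use III-1's offspring. Probability of each recorded status — unaffected daughter IV-1: 1/2 if III-1 is X^K X^k, 1 if X^K X^K; unaffected daughter IV-2: 1/2 if III-1 is X^K X^k, 1 if X^K X^K. (IV-3: equally likely either way, so uninformative.)
Bayes: P(X^K X^k) = 1/2·1/4 / (1/2·1/4 + 1/2·1) = 1/5.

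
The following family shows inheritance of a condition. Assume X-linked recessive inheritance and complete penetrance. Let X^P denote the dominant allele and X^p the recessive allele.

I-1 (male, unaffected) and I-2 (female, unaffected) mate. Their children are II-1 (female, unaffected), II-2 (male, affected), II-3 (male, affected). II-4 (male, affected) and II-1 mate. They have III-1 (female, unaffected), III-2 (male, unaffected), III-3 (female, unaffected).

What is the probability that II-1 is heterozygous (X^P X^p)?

1/9

I-1 is unaffected, so I-1 is X^P Y.
I-2 is unaffected so carries P and passed p to II-2 (X^p Y), so I-2 is X^P X^p.
Their cross gives offspring ratios 1/2 X^P X^P : 1/2 X^P X^p. Conditioning on II-1 being unaffected, P(X^P X^p) = 1/2 / 1 = 1/2 before taking II-1's own offspring into account.
II-4 is affected, so II-4 is X^p Y.
Now use II-1's offspring. Probability of each recorded status — unaffected daughter III-1: 1/2 if II-1 is X^P X^p, 1 if X^P X^P; unaffected son III-2: 1/2 if II-1 is X^P X^p, 1 if X^P X^P; unaffected daughter III-3: 1/2 if II-1 is X^P X^p, 1 if X^P X^P.
Bayes: P(X^P X^p) = 1/2·1/8 / (1/2·1/8 + 1/2·1) = 1/9.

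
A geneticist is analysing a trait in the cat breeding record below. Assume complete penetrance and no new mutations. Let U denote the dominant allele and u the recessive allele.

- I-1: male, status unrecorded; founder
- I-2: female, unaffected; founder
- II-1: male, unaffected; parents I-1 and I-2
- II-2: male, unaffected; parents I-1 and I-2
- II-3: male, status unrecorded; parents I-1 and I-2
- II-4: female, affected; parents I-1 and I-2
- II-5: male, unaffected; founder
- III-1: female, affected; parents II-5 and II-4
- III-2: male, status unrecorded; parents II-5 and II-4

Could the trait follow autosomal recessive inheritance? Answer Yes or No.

A consistent assignment under autosomal recessive exists: I-1 Uu, I-2 Uu, II-1 UU, II-2 UU, II-3 UU, II-4 uu, II-5 Uu, III-1 uu, III-2 Uu.
In this assignment every recorded phenotype matches its genotype and every non-founder's genotype is obtainable from its parents' genotypes, so the pedigree is consistent.

Yes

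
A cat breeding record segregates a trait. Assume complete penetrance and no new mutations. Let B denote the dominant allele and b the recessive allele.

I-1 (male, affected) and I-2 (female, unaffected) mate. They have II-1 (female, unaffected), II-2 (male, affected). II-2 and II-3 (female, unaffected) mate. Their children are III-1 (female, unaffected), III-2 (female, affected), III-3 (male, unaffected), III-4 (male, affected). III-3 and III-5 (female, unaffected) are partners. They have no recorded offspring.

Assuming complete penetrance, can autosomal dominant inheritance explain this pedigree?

A consistent assignment under autosomal dominant exists: I-1 Bb, I-2 bb, II-1 bb, II-2 Bb, II-3 bb, III-1 bb, III-2 Bb, III-3 bb, III-4 Bb, III-5 bb.
In this assignment every recorded phenotype matches its genotype and every non-founder's genotype is obtainable from its parents' genotypes, so the pedigree is consistent.

Yes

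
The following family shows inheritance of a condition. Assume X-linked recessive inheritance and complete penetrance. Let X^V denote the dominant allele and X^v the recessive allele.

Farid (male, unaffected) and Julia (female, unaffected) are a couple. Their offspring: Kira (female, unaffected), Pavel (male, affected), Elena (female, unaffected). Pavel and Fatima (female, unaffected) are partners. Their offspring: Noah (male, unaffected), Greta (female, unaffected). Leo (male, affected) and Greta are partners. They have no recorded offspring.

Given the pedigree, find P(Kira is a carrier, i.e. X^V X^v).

Farid is unaffected, so Farid is X^V Y.
Julia is unaffected so carries V and passed v to Pavel (X^v Y), so Julia is X^V X^v.
Their cross gives offspring ratios 1/2 X^V X^V : 1/2 X^V X^v. Conditioning on Kira being unaffected, P(X^V X^v) = 1/2 / 1 = 1/2.

1/2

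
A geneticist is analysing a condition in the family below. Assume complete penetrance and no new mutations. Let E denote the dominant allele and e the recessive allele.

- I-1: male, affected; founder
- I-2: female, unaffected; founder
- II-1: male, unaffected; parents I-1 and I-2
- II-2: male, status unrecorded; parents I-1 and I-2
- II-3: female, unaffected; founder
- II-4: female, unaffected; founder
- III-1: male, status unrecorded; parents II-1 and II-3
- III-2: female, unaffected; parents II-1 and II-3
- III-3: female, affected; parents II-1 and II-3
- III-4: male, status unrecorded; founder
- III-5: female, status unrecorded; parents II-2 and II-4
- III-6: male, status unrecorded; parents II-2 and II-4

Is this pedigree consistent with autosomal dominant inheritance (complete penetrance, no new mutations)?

Under autosomal dominant, III-3 (affected, female) cannot arise from II-1 (unaffected) × II-3 (unaffected).

No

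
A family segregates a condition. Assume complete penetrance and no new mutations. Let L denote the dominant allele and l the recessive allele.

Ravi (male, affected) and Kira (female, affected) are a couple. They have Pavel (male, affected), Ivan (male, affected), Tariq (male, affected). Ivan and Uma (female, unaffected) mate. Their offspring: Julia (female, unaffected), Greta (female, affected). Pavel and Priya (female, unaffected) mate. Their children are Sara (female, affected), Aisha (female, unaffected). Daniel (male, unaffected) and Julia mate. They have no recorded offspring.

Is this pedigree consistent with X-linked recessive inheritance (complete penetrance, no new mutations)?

Yes

A consistent assignment under X-linked recessive exists: Ravi X^l Y, Kira X^l X^l, Pavel X^l Y, Ivan X^l Y, Tariq X^l Y, Uma X^L X^l, Priya X^L X^l, Julia X^L X^l, Greta X^l X^l, Daniel X^L Y, Sara X^l X^l, Aisha X^L X^l.
In this assignment every recorded phenotype matches its genotype and every non-founder's genotype is obtainable from its parents' genotypes, so the pedigree is consistent.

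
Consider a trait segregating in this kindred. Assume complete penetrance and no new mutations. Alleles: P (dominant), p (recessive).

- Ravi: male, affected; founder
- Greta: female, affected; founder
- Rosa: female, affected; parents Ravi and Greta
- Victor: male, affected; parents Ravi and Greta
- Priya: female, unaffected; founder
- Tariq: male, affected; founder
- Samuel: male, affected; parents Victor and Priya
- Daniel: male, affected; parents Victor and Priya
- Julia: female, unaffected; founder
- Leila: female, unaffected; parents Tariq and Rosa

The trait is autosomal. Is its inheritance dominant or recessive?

Tariq and Rosa are both affected yet have an unaffected child Leila. Under a recessive model two affected parents are homozygous and every child would be affected, so the trait cannot be recessive.

dominant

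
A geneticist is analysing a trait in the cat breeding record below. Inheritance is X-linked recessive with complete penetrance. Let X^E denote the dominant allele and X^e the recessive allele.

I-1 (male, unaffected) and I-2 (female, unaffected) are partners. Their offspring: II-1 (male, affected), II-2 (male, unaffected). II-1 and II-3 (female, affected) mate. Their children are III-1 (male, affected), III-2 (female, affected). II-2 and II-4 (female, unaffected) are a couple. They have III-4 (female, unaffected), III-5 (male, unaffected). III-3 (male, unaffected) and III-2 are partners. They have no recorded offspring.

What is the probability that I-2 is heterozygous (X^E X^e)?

1

I-2 is unaffected so carries E and passed e to II-1 (X^e Y), so I-2 is X^E X^e, giving P(X^E X^e) = 1.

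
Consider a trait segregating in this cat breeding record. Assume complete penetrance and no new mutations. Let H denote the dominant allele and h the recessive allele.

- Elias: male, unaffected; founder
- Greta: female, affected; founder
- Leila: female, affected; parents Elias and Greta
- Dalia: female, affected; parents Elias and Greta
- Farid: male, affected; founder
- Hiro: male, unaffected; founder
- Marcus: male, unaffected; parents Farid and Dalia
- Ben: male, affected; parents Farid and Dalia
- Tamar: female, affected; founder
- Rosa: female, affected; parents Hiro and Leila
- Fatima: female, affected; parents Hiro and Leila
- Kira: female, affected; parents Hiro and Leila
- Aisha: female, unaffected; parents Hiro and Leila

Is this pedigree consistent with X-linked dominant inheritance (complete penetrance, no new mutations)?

A consistent assignment under X-linked dominant exists: Elias X^h Y, Greta X^H X^H, Leila X^H X^h, Dalia X^H X^h, Farid X^H Y, Hiro X^h Y, Marcus X^h Y, Ben X^H Y, Tamar X^H X^H, Rosa X^H X^h, Fatima X^H X^h, Kira X^H X^h, Aisha X^h X^h.
In this assignment every recorded phenotype matches its genotype and every non-founder's genotype is obtainable from its parents' genotypes, so the pedigree is consistent.

Yes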